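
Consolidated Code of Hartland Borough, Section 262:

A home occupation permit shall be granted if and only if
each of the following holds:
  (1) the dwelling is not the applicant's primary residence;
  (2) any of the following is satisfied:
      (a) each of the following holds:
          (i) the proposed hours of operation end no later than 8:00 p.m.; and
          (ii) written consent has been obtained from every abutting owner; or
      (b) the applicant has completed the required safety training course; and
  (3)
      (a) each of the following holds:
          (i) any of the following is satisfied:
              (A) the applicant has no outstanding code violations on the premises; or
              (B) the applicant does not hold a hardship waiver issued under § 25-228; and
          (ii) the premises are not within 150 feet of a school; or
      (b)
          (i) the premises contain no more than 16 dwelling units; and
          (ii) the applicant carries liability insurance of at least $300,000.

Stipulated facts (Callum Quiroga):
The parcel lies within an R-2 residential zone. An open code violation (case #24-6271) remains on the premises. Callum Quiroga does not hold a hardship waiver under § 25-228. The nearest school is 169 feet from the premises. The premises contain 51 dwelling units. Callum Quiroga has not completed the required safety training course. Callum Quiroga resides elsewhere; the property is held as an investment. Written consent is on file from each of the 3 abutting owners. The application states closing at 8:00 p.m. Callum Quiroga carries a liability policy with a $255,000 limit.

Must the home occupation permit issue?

Yes — granted.

(1) not (primary residence) — satisfied.
(i) closes by 8 p.m. — satisfied.
(ii) all abutters consent — holds.
So (a) is satisfied (T AND T).
(b) safety training — not met.
So (2) is satisfied (T OR F).
(A) no code violations — fails.
(B) not (hardship waiver) — met.
(i) = F OR T = true.
(ii) ≥150 ft from school — holds.
So (a) is satisfied (T AND T).
(i) ≤ 16 units — not satisfied.
(ii) insurance ≥ $300,000 — not satisfied.
(b): F AND F → false.
(3) = T OR F = true.
So Overall is satisfied (T AND T AND T).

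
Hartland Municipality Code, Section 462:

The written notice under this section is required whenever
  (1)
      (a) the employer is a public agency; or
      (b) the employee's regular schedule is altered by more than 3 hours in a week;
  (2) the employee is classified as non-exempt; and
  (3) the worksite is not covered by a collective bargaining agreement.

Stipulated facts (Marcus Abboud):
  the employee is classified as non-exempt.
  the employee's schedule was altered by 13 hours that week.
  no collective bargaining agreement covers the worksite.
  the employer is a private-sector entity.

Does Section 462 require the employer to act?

(a) public agency — fails.
(b) schedule shift > 3h — met.
So (1) is satisfied (F OR T).
(2) non-exempt — met.
(3) no CBA — holds.
So Overall is satisfied (T AND T AND T).

Yes — required.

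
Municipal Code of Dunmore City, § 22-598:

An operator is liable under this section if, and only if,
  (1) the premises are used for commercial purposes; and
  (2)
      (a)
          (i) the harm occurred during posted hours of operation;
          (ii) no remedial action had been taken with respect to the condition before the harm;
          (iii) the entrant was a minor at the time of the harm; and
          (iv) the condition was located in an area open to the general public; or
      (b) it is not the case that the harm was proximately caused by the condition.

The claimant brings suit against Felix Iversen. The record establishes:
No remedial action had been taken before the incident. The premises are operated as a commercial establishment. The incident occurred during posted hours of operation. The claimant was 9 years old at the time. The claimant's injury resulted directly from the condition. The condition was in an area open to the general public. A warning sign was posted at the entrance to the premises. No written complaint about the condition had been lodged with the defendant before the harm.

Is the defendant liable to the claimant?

(1) commercial use — met.
(i) during posted hours — holds.
(ii) no remedial action — satisfied.
(iii) entrant a minor — holds.
(iv) public area — satisfied.
(a): T AND T AND T AND T → true.
(b) not (proximate cause) — not satisfied.
So (2) is satisfied (T OR F).
Overall = T AND T = true.

Yes — liable.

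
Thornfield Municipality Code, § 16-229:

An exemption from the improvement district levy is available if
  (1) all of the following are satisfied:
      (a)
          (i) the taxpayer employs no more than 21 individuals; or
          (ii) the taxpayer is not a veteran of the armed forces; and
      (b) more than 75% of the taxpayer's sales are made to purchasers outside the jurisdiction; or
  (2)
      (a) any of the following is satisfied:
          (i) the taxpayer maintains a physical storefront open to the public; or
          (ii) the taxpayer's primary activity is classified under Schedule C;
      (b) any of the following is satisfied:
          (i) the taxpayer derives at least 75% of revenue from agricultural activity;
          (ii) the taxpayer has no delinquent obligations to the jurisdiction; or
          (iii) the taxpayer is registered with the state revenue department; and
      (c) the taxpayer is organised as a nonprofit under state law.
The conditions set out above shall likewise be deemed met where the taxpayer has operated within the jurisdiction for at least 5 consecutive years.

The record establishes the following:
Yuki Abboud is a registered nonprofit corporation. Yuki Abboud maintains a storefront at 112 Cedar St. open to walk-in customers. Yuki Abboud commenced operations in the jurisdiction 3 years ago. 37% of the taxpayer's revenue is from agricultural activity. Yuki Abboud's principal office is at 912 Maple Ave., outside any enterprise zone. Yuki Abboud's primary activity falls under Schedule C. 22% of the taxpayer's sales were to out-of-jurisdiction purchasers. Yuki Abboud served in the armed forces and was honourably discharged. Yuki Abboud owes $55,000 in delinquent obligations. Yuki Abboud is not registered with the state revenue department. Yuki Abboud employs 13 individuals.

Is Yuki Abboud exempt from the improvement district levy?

(i) ≤ 21 employees — satisfied.
(ii) not (veteran) — not satisfied.
(a): T OR F → true.
(b) >75% out-of-jur. sales — fails.
(1): T AND F → false.
(i) has storefront — satisfied.
(ii) Schedule C activity — met.
(a): T OR T → true.
(i) ≥75% agricultural — not met.
(ii) no delinquency — not met.
(iii) state-registered — not met.
So (b) is not satisfied (F OR F OR F).
(c) nonprofit — met.
(2): T AND F AND T → false.
So Overall is not satisfied (F OR F).
Exception (≥ 5 yrs in jurisdiction) — not satisfied.
Result: main false OR exception false → false.

No — not exempt.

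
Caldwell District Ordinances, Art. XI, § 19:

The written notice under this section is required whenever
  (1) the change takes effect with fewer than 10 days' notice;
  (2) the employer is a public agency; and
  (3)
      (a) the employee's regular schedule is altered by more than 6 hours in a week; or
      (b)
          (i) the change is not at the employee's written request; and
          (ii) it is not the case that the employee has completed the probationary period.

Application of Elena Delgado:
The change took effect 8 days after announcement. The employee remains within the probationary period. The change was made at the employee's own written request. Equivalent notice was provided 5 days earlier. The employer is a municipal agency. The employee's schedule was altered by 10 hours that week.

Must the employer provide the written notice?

Yes — required.

(1) < 10 days' notice — met.
(2) public agency — satisfied.
(a) schedule shift > 6h — met.
(i) not employee-requested — fails.
(ii) not (past probation) — satisfied.
(b): F AND T → false.
So (3) is satisfied (T OR F).
Overall: T AND T AND T → true.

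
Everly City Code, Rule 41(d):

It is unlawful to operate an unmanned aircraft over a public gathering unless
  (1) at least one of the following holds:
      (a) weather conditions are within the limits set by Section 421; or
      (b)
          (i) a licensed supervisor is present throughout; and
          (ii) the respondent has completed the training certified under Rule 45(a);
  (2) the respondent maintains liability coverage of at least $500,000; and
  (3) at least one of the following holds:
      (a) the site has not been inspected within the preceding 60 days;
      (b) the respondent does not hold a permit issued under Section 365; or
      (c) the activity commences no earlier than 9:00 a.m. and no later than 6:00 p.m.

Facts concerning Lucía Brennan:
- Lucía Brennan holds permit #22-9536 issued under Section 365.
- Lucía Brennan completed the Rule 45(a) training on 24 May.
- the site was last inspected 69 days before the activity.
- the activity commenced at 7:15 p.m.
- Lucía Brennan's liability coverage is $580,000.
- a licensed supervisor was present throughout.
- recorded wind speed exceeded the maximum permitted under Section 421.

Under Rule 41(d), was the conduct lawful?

Yes — lawful.

(a) weather ok — not satisfied.
(i) supervisor present — satisfied.
(ii) training certified — satisfied.
(b) = T AND T = true.
(1): F OR T → true.
(2) coverage ≥ $500,000 — holds.
(a) not (site inspected) — holds.
(b) not (holds permit) — not satisfied.
(c) start within hours — not satisfied.
(3): T OR F OR F → true.
So Overall is satisfied (T AND T AND T).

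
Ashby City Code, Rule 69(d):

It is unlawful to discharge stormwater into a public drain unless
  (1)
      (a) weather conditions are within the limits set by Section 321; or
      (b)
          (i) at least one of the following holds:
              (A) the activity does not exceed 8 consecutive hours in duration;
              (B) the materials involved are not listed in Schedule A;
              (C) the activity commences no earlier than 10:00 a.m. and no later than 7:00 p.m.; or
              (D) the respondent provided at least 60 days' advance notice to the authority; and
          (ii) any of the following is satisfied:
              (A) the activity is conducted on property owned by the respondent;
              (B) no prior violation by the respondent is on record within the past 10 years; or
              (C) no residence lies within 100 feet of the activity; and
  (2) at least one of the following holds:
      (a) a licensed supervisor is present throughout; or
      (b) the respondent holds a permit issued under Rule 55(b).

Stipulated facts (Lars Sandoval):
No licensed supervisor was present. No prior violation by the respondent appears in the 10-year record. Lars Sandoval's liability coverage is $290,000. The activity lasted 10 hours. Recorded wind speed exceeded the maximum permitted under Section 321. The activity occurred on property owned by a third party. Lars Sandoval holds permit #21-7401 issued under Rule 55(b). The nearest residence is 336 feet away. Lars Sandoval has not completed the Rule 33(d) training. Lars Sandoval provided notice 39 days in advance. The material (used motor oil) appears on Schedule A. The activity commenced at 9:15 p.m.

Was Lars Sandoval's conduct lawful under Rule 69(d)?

(a) weather ok — fails.
(A) ≤ 8 hrs duration — not met.
(B) not (Schedule A material) — fails.
(C) start within hours — not met.
(D) ≥60 days' notice — not satisfied.
So (i) is not satisfied (F OR F OR F OR F).
(A) own property — not satisfied.
(B) no prior violation — satisfied.
(C) no residence in 100 ft — holds.
(ii): F OR T OR T → true.
(b): F AND T → false.
(1) = F OR F = false.
(a) supervisor present — fails.
(b) holds permit — satisfied.
So (2) is satisfied (F OR T).
So Overall is not satisfied (F AND T).

No — unlawful.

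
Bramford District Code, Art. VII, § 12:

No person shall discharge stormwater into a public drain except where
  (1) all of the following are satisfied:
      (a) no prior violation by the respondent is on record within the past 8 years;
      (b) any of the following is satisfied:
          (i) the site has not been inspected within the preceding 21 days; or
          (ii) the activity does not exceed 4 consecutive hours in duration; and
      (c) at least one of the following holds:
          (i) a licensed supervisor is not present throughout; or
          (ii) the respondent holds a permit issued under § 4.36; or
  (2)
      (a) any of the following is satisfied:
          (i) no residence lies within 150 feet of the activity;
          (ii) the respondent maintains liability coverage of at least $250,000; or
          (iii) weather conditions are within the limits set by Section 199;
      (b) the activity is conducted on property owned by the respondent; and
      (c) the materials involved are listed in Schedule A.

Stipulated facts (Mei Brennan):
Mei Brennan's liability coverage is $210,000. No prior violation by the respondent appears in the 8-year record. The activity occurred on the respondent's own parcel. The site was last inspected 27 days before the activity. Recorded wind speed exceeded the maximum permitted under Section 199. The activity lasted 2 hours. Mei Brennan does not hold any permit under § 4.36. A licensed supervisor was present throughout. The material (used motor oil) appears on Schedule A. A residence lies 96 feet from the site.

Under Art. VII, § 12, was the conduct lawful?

No — unlawful.

(a) no prior violation — satisfied.
(i) not (site inspected) — holds.
(ii) ≤ 4 hrs duration — holds.
(b): T OR T → true.
(i) not (supervisor present) — not satisfied.
(ii) holds permit — fails.
(c): F OR F → false.
So (1) is not satisfied (T AND T AND F).
(i) no residence in 150 ft — not satisfied.
(ii) coverage ≥ $250,000 — not met.
(iii) weather ok — not met.
(a): F OR F OR F → false.
(b) own property — met.
(c) Schedule A material — met.
(2): F AND T AND T → false.
Overall = F OR F = false.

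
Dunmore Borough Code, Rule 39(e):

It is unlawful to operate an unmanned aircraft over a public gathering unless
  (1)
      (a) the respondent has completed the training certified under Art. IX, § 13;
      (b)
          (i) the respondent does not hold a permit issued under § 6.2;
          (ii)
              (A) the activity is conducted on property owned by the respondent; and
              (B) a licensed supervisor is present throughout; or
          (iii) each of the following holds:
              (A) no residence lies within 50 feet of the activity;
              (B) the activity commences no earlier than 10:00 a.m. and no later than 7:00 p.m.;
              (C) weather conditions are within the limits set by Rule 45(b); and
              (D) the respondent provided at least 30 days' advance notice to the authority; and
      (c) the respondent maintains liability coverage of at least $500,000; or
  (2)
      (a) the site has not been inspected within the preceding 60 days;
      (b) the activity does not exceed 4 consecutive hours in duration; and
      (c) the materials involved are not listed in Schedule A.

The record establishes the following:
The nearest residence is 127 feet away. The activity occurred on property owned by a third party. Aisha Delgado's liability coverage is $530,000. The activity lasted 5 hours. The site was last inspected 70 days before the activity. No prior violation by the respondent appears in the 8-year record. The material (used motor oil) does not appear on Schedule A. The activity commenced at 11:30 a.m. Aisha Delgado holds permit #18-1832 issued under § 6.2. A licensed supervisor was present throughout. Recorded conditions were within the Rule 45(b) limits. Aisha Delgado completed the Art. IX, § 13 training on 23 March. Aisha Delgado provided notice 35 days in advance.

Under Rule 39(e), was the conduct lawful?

Yes — lawful.

(a) training certified — holds.
(i) not (holds permit) — not met.
(A) own property — fails.
(B) supervisor present — met.
So (ii) is not satisfied (F AND T).
(A) no residence in 50 ft — met.
(B) start within hours — satisfied.
(C) weather ok — holds.
(D) ≥30 days' notice — holds.
(iii) = T AND T AND T AND T = true.
(b) = F OR F OR T = true.
(c) coverage ≥ $500,000 — satisfied.
So (1) is satisfied (T AND T AND T).
(a) not (site inspected) — holds.
(b) ≤ 4 hrs duration — fails.
(c) not (Schedule A material) — satisfied.
(2) = T AND F AND T = false.
Overall: T OR F → true.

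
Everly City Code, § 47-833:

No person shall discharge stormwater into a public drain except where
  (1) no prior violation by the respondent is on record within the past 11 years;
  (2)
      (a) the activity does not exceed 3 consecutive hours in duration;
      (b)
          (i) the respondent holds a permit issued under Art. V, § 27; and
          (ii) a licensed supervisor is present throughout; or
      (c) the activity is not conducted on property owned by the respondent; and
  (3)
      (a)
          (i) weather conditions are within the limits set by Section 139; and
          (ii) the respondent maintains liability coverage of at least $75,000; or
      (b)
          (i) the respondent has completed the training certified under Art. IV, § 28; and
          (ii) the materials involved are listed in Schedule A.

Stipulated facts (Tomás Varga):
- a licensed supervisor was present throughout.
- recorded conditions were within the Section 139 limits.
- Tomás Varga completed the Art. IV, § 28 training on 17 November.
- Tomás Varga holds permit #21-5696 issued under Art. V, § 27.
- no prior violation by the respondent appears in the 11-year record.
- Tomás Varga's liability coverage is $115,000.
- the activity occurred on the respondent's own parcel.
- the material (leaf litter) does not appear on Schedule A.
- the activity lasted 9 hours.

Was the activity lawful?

Yes — lawful.

(1) no prior violation — met.
(a) ≤ 3 hrs duration — fails.
(i) holds permit — holds.
(ii) supervisor present — met.
So (b) is satisfied (T AND T).
(c) not (own property) — not met.
(2) = F OR T OR F = true.
(i) weather ok — holds.
(ii) coverage ≥ $75,000 — satisfied.
So (a) is satisfied (T AND T).
(i) training certified — holds.
(ii) Schedule A material — not satisfied.
(b) = T AND F = false.
(3) = T OR F = true.
So Overall is satisfied (T AND T AND T).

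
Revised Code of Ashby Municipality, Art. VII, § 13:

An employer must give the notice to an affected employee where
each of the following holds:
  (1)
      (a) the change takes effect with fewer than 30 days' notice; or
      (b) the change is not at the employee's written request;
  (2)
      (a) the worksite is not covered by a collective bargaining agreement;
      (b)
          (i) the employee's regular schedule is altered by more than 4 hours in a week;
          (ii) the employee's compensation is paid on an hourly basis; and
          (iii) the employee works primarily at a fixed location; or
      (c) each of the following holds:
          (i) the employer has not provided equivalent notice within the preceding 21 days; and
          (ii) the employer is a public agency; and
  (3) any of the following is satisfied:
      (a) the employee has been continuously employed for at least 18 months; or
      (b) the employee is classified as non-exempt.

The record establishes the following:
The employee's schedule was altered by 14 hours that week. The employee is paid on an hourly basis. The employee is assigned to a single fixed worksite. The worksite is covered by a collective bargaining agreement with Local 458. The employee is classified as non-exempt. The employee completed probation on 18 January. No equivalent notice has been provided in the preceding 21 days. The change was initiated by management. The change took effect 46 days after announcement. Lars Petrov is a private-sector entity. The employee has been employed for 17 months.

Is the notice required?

Yes — required.

(a) < 30 days' notice — not satisfied.
(b) not employee-requested — satisfied.
So (1) is satisfied (F OR T).
(a) no CBA — not met.
(i) schedule shift > 4h — holds.
(ii) hourly-paid — holds.
(iii) fixed location — holds.
(b): T AND T AND T → true.
(i) no recent notice — holds.
(ii) public agency — not met.
So (c) is not satisfied (T AND F).
So (2) is satisfied (F OR T OR F).
(a) tenure ≥ 18 mo. — fails.
(b) non-exempt — satisfied.
So (3) is satisfied (F OR T).
So Overall is satisfied (T AND T AND T).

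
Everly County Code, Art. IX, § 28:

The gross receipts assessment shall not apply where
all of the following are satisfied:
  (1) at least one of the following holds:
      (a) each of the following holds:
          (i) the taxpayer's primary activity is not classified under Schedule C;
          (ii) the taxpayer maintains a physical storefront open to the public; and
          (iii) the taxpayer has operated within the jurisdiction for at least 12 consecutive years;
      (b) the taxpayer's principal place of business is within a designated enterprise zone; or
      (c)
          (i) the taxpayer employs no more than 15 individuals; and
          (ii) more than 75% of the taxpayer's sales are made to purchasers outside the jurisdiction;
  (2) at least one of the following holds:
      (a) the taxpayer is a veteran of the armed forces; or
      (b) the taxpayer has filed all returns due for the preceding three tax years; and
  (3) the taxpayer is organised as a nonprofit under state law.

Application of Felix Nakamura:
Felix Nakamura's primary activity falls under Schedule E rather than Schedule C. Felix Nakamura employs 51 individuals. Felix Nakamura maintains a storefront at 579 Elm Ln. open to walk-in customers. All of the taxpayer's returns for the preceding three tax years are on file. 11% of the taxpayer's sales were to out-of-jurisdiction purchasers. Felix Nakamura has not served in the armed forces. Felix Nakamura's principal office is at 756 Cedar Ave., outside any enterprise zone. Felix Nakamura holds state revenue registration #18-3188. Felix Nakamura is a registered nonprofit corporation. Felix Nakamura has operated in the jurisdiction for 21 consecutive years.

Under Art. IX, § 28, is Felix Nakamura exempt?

Yes — exempt.

(i) not (Schedule C activity) — holds.
(ii) has storefront — satisfied.
(iii) ≥ 12 yrs in jurisdiction — holds.
So (a) is satisfied (T AND T AND T).
(b) in enterprise zone — fails.
(i) ≤ 15 employees — fails.
(ii) >75% out-of-jur. sales — fails.
So (c) is not satisfied (F AND F).
So (1) is satisfied (T OR F OR F).
(a) veteran — not met.
(b) returns current — holds.
(2) = F OR T = true.
(3) nonprofit — met.
Overall = T AND T AND T = true.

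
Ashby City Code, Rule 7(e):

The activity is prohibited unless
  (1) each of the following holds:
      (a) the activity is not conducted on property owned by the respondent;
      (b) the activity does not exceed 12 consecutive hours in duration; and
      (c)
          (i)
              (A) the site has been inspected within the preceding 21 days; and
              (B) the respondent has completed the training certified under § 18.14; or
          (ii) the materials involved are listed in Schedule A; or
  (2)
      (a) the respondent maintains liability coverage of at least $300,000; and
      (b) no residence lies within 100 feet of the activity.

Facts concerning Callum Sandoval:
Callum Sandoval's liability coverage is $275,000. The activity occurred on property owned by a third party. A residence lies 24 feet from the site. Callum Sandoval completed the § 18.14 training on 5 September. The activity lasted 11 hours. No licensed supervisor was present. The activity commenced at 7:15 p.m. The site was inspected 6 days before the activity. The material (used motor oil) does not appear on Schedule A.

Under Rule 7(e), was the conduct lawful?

Yes — lawful.

(a) not (own property) — met.
(b) ≤ 12 hrs duration — met.
(A) site inspected — holds.
(B) training certified — satisfied.
(i) = T AND T = true.
(ii) Schedule A material — not satisfied.
So (c) is satisfied (T OR F).
(1) = T AND T AND T = true.
(a) coverage ≥ $300,000 — not met.
(b) no residence in 100 ft — not satisfied.
(2): F AND F → false.
So Overall is satisfied (T OR F).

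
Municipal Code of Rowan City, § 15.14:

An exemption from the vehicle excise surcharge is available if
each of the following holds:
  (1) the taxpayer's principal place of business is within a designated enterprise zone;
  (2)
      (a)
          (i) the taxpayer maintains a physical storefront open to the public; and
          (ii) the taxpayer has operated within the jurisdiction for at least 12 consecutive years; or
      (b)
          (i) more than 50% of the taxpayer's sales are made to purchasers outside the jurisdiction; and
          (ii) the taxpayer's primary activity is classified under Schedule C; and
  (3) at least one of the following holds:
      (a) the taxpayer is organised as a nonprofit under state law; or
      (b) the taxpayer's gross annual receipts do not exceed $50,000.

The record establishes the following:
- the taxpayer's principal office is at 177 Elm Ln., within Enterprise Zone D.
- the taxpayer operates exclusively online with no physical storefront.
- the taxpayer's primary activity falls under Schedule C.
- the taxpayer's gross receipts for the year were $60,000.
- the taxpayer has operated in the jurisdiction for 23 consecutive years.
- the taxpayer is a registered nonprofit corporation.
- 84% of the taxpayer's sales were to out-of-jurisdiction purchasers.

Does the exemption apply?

Yes — exempt.

(1) in enterprise zone — satisfied.
(i) has storefront — fails.
(ii) ≥ 12 yrs in jurisdiction — holds.
(a) = F AND T = false.
(i) >50% out-of-jur. sales — holds.
(ii) Schedule C activity — holds.
(b): T AND T → true.
(2): F OR T → true.
(a) nonprofit — holds.
(b) receipts ≤ $50,000 — fails.
(3): T OR F → true.
Overall = T AND T AND T = true.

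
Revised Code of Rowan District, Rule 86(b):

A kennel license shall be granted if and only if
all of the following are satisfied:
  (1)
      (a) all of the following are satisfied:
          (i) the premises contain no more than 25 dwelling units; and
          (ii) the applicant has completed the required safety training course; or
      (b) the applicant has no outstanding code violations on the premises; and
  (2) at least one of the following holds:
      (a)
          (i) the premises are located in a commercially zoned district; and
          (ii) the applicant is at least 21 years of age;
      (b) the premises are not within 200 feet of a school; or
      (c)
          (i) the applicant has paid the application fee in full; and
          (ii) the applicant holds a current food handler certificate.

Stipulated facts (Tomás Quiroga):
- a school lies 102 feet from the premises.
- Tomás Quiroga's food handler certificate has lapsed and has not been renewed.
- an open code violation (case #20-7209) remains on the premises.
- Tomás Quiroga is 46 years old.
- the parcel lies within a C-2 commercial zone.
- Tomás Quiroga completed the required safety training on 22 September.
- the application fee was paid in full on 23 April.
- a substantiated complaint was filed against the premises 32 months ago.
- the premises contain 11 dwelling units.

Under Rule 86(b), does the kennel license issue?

(i) ≤ 25 units — satisfied.
(ii) safety training — holds.
(a) = T AND T = true.
(b) no code violations — fails.
So (1) is satisfied (T OR F).
(i) commercially zoned — holds.
(ii) age ≥ 21 — met.
(a) = T AND T = true.
(b) ≥200 ft from school — fails.
(i) fee paid — met.
(ii) food handler cert. — not met.
(c): T AND F → false.
(2) = T OR F OR F = true.
So Overall is satisfied (T AND T).

Yes — granted.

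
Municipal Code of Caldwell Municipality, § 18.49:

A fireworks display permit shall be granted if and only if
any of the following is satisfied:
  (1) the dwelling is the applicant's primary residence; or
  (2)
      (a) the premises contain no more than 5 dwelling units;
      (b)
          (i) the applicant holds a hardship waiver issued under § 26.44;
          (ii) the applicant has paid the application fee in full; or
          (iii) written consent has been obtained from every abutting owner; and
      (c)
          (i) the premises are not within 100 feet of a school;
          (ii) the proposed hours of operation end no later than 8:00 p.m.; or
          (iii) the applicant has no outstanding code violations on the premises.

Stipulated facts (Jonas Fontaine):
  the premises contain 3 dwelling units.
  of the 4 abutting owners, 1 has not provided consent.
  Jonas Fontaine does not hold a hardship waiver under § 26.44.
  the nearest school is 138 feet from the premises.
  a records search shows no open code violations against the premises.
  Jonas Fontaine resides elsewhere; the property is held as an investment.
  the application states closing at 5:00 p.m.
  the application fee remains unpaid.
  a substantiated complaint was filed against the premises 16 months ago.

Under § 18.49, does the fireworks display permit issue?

No — denied.

(1) primary residence — not satisfied.
(a) ≤ 5 units — holds.
(i) hardship waiver — not satisfied.
(ii) fee paid — not satisfied.
(iii) all abutters consent — not satisfied.
(b) = F OR F OR F = false.
(i) ≥100 ft from school — satisfied.
(ii) closes by 8 p.m. — holds.
(iii) no code violations — met.
(c) = T OR T OR T = true.
(2): T AND F AND T → false.
Overall = F OR F = false.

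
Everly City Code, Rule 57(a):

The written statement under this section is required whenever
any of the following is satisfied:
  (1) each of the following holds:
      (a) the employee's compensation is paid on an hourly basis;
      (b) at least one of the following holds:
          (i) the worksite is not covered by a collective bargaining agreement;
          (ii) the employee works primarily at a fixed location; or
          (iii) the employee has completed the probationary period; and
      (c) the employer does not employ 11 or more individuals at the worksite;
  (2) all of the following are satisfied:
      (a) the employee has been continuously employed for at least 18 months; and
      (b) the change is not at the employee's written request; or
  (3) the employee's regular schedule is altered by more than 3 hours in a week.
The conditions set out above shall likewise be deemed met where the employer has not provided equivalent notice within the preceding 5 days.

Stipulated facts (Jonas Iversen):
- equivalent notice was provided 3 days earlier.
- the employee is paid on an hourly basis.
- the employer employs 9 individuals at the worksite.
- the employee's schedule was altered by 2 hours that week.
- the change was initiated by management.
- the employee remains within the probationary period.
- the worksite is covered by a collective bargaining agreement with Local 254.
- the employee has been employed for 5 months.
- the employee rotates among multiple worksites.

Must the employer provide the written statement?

No — not required.

(a) hourly-paid — satisfied.
(i) no CBA — not met.
(ii) fixed location — not met.
(iii) past probation — fails.
So (b) is not satisfied (F OR F OR F).
(c) not (≥ 11 at site) — satisfied.
(1) = T AND F AND T = false.
(a) tenure ≥ 18 mo. — not met.
(b) not employee-requested — met.
So (2) is not satisfied (F AND T).
(3) schedule shift > 3h — not met.
So Overall is not satisfied (F OR F OR F).
Exception (no recent notice) — not satisfied.
Result: main false OR exception false → false.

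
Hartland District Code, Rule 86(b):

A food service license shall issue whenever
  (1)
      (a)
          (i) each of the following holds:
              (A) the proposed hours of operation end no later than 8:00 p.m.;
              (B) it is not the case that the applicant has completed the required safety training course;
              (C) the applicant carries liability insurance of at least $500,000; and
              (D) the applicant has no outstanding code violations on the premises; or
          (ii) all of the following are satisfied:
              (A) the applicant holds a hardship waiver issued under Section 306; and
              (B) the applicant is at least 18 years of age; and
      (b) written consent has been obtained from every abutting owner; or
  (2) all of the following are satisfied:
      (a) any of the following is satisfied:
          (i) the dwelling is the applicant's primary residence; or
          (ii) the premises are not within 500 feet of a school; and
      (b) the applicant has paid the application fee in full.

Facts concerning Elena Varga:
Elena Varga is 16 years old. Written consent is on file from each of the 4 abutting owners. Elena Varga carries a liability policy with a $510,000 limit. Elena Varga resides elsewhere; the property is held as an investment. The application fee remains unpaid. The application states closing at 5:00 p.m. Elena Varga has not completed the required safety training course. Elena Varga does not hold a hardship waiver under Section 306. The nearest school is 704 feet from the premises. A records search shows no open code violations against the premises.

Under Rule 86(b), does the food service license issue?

Yes — granted.

(A) closes by 8 p.m. — met.
(B) not (safety training) — satisfied.
(C) insurance ≥ $500,000 — satisfied.
(D) no code violations — met.
So (i) is satisfied (T AND T AND T AND T).
(A) hardship waiver — not met.
(B) age ≥ 18 — not satisfied.
(ii) = F AND F = false.
(a) = T OR F = true.
(b) all abutters consent — holds.
(1): T AND T → true.
(i) primary residence — fails.
(ii) ≥500 ft from school — met.
(a): F OR T → true.
(b) fee paid — fails.
So (2) is not satisfied (T AND F).
Overall = T OR F = true.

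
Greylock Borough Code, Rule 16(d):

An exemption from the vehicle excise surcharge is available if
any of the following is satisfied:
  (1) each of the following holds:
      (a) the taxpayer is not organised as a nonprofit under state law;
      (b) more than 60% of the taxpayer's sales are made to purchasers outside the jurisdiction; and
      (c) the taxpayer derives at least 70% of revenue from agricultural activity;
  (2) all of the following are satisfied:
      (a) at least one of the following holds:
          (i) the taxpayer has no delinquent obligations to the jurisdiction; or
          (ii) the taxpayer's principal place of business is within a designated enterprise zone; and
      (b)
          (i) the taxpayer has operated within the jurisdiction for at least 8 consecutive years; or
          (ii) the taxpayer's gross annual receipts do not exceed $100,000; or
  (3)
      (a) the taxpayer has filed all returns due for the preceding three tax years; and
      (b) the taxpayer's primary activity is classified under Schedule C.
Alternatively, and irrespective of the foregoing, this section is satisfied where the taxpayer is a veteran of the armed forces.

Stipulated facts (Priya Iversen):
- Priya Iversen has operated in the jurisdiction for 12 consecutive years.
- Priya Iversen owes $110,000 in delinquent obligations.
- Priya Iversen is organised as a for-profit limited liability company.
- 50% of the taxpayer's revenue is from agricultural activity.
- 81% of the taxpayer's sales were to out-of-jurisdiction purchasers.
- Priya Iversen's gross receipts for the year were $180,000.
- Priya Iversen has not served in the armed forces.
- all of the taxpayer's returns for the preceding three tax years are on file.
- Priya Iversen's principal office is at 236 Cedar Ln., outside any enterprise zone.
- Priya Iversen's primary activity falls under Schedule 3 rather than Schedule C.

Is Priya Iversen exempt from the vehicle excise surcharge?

No — not exempt.

(a) not (nonprofit) — satisfied.
(b) >60% out-of-jur. sales — holds.
(c) ≥70% agricultural — not met.
So (1) is not satisfied (T AND T AND F).
(i) no delinquency — not met.
(ii) in enterprise zone — not satisfied.
So (a) is not satisfied (F OR F).
(i) ≥ 8 yrs in jurisdiction — satisfied.
(ii) receipts ≤ $100,000 — not met.
(b) = T OR F = true.
(2): F AND T → false.
(a) returns current — met.
(b) Schedule C activity — not met.
(3): T AND F → false.
Overall: F OR F OR F → false.
Exception (veteran) — not satisfied.
Result: main false OR exception false → false.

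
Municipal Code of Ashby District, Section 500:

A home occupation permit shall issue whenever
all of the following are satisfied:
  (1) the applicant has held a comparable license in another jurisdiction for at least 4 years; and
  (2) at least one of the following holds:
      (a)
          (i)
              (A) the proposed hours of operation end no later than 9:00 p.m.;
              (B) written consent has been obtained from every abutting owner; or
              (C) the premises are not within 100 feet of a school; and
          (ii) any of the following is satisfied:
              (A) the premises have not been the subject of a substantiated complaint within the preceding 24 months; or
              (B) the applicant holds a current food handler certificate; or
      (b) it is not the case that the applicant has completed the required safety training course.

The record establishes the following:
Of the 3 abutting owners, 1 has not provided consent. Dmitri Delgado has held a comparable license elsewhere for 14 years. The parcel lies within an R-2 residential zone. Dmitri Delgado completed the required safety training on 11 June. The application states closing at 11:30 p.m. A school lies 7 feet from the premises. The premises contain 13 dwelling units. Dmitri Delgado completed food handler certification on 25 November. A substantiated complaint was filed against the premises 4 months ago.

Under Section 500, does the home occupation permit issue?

(1) prior license ≥ 4 yr — holds.
(A) closes by 9 p.m. — not satisfied.
(B) all abutters consent — not satisfied.
(C) ≥100 ft from school — fails.
(i): F OR F OR F → false.
(A) no complaint in 24 mo. — not met.
(B) food handler cert. — holds.
(ii): F OR T → true.
So (a) is not satisfied (F AND T).
(b) not (safety training) — not satisfied.
So (2) is not satisfied (F OR F).
So Overall is not satisfied (T AND F).

No — denied.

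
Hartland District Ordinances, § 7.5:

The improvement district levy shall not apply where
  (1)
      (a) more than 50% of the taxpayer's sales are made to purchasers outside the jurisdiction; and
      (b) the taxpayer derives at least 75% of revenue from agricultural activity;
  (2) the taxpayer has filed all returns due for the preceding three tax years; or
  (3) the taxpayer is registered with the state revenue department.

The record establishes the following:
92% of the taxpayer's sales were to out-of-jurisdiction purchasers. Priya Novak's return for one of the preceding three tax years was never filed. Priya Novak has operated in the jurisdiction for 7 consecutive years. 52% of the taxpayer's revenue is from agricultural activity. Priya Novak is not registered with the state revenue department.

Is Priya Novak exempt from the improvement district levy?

(a) >50% out-of-jur. sales — met.
(b) ≥75% agricultural — not satisfied.
(1): T AND F → false.
(2) returns current — not satisfied.
(3) state-registered — fails.
Overall = F OR F OR F = false.

No — not exempt.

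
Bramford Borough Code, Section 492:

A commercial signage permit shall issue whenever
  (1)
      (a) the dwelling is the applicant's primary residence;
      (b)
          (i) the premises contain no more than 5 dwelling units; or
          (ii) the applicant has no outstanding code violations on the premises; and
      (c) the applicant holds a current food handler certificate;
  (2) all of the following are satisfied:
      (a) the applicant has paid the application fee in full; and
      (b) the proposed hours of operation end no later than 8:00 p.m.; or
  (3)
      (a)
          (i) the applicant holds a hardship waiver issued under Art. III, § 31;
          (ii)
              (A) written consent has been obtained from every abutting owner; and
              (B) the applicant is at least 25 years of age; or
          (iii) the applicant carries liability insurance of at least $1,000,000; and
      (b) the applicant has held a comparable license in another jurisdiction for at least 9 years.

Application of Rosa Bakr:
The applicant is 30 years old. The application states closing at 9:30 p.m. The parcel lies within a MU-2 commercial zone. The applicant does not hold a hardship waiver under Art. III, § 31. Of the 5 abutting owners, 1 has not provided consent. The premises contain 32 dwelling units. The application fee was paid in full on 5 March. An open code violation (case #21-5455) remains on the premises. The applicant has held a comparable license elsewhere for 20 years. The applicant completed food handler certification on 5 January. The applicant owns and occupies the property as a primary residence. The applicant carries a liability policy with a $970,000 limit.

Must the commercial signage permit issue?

No — denied.

(a) primary residence — met.
(i) ≤ 5 units — not satisfied.
(ii) no code violations — fails.
(b) = F OR F = false.
(c) food handler cert. — satisfied.
(1) = T AND F AND T = false.
(a) fee paid — holds.
(b) closes by 8 p.m. — not met.
So (2) is not satisfied (T AND F).
(i) hardship waiver — not satisfied.
(A) all abutters consent — not met.
(B) age ≥ 25 — holds.
So (ii) is not satisfied (F AND T).
(iii) insurance ≥ $1,000,000 — not satisfied.
So (a) is not satisfied (F OR F OR F).
(b) prior license ≥ 9 yr — satisfied.
(3): F AND T → false.
Overall: F OR F OR F → false.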